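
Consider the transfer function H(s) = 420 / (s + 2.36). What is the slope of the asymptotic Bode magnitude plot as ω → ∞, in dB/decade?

With 0 zeros and 1 pole, the high-frequency asymptotic slope is 20 × (0 − 1) = -20 dB/decade.

-20 dB/decade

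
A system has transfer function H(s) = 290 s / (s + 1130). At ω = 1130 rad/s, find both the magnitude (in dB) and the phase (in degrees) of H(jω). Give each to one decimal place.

|H| = 46.2 dB, ∠H = 45.0 deg

|j1130| = 1130
|j1130 + 1130| = √(1130² + 1130²) = 1598
|H(j1130)| = 290 × 1130 / 1598 = 205.06
20 log₁₀(205.06) = 46.24 dB
∠(j1130) = 90.00°
∠(j1130 + 1130) = arctan(1130/1130) = 45.00°
∠H(j1130) = 90.00° − 45.00° = 45.00°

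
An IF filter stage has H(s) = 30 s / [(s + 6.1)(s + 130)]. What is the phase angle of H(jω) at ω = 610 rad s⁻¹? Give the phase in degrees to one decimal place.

-77.4 deg

∠(j610) = 90.00°
∠(j610 + 6.1) = arctan(610/6.1) = 89.43°
∠(j610 + 130) = arctan(610/130) = 77.97°
∠H(j610) = 90.00° − (89.43° + 77.97°) = -77.40°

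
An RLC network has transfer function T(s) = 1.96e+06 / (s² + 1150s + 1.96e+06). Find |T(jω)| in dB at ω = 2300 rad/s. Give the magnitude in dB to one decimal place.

|(j2300)² + 1150(j2300) + 1.96e+06| = |-3.33e+06 + j2.645e+06| = 4.253e+06
|T(j2300)| = 1.96e+06 / 4.253e+06 = 0.46089
20 log₁₀(0.46089) = -6.73 dB

-6.7 dB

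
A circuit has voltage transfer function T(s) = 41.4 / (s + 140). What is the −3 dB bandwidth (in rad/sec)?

140 rad/sec

For a single-pole low-pass, the −3 dB point is at the pole: ω = 140 rad/sec.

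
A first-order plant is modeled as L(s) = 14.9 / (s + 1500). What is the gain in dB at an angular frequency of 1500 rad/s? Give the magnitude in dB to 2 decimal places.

-43.07 dB

|j1500 + 1500| = √(1500² + 1500²) = 2121
|L(j1500)| = 14.9 / 2121 = 0.0070239
20 log₁₀(0.0070239) = -43.068 dB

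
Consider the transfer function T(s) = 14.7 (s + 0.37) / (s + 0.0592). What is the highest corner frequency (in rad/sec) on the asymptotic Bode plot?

0.37 rad/sec

Break frequencies occur at each pole and zero magnitude: 0.0592 rad/sec, 0.37 rad/sec.
The highest is 0.37 rad/sec.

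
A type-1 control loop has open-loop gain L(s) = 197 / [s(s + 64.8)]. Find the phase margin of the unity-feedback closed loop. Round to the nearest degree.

87°

Gain crossover: |L(jω)| = 1 at ω ≈ 3.04 rad/s.
∠L(j3.04) = −90° − arctan(3.04/64.8) ≈ -92.68°
PM = 180° + (-92.68°) = 87.32°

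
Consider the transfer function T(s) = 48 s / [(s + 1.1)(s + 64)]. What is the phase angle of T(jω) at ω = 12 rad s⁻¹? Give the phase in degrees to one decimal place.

∠(j12) = 90.00°
∠(j12 + 1.1) = arctan(12/1.1) = 84.76°
∠(j12 + 64) = arctan(12/64) = 10.62°
∠T(j12) = 90.00° − (84.76° + 10.62°) = -5.38°

-5.4°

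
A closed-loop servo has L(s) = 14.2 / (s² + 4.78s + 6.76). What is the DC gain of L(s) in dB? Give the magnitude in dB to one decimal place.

L(0) = 14.2 / 6.76 = 2.1006
20 log₁₀(2.1006) = 6.45 dB

6.4 dB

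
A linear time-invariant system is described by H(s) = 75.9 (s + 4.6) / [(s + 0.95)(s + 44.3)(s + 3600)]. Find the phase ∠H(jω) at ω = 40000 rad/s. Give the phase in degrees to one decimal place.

-174.8°

∠(j40000 + 4.6) = arctan(40000/4.6) = 89.99°
∠(j40000 + 0.95) = arctan(40000/0.95) = 90.00°
∠(j40000 + 44.3) = arctan(40000/44.3) = 89.94°
∠(j40000 + 3600) = arctan(40000/3600) = 84.86°
∠H(j40000) = 89.99° − (90.00° + 89.94° + 84.86°) = -174.80°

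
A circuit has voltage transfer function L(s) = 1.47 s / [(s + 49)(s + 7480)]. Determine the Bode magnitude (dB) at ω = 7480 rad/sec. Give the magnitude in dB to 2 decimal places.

-77.14 dB

|j7480| = 7480
|j7480 + 49| = √(7480² + 49²) = 7480
|j7480 + 7480| = √(7480² + 7480²) = 1.058e+04
|L(j7480)| = 1.47 × 7480 / (7480 × 1.058e+04) = 0.00013896
20 log₁₀(0.00013896) = -77.142 dB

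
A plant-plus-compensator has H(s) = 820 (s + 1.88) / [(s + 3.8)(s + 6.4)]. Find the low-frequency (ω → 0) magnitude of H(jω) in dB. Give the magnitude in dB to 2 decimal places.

36.04 dB

H(0) = 820 × 1.88 / (3.8 × 6.4) = 63.388
20 log₁₀(63.388) = 36.040 dB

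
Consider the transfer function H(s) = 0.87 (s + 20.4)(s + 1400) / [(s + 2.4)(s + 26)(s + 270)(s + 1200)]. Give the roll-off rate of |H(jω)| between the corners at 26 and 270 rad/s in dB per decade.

In this band the factors already past their corner are: zero at 20.4, pole at 2.4, pole at 26; net slope = -20 dB/decade.

-20 dB/decade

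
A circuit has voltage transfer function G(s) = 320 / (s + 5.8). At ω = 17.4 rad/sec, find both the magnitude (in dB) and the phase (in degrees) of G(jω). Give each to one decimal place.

|G| = 24.8 dB, ∠G = -71.6°

|j17.4 + 5.8| = √(17.4² + 5.8²) = 18.34
|G(j17.4)| = 320 / 18.34 = 17.447
20 log₁₀(17.447) = 24.83 dB
∠(j17.4 + 5.8) = arctan(17.4/5.8) = 71.57°
∠G(j17.4) = −71.57° = -71.57°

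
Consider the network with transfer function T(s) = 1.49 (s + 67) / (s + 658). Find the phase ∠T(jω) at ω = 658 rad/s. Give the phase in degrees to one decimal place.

39.2°

∠(j658 + 67) = arctan(658/67) = 84.19°
∠(j658 + 658) = arctan(658/658) = 45.00°
∠T(j658) = 84.19° − 45.00° = 39.19°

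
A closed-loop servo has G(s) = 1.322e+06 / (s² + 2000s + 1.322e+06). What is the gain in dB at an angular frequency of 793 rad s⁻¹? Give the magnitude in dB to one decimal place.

-2.3 dB

|(j793)² + 2000(j793) + 1.322e+06| = |6.9315e+05 + j1.586e+06| = 1.731e+06
|G(j793)| = 1.322e+06 / 1.731e+06 = 0.76378
20 log₁₀(0.76378) = -2.34 dB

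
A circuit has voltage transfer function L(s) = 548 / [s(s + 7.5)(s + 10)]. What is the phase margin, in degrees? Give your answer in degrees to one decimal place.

Gain crossover: |L(jω)| = 1 at ω ≈ 5.28 rad/s.
∠L(j5.28) = −90° − arctan(5.28/7.5) − arctan(5.28/10) ≈ -153.00°
PM = 180° + (-153.00°) = 27.00°

27.0 deg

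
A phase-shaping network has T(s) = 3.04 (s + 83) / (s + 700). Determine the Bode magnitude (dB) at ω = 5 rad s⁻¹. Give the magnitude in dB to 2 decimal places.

-8.85 dB

|j5 + 83| = √(5² + 83²) = 83.15
|j5 + 700| = √(5² + 700²) = 700
|T(j5)| = 3.04 × 83.15 / 700 = 0.3611
20 log₁₀(0.3611) = -8.847 dB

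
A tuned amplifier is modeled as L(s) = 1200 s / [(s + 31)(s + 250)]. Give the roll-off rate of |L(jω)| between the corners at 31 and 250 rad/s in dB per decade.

In this band the factors already past their corner are: 1 differentiator zero, pole at 31; net slope = 0 dB/decade.

0 dB/decade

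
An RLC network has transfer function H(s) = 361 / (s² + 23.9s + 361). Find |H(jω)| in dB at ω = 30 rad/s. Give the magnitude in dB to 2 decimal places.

-7.91 dB

|(j30)² + 23.9(j30) + 361| = |-539 + j717| = 897
|H(j30)| = 361 / 897 = 0.40245
20 log₁₀(0.40245) = -7.906 dB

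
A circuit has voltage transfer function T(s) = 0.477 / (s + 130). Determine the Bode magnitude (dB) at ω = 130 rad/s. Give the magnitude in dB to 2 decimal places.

|j130 + 130| = √(130² + 130²) = 183.8
|T(j130)| = 0.477 / 183.8 = 0.0025945
20 log₁₀(0.0025945) = -51.719 dB

-51.72 dB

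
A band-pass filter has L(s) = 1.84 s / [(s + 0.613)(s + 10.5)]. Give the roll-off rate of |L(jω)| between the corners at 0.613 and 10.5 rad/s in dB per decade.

In this band the factors already past their corner are: 1 differentiator zero, pole at 0.613; net slope = 0 dB/decade.

0 dB/decade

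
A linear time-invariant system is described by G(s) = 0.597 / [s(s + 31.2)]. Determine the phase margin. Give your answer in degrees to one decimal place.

Gain crossover: |G(jω)| = 1 at ω ≈ 0.0191 rad/s.
∠G(j0.0191) = −90° − arctan(0.0191/31.2) ≈ -90.04°
PM = 180° + (-90.04°) = 89.96°

90.0°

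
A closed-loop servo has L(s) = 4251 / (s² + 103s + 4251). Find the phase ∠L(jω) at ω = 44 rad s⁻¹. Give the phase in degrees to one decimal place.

-62.9 deg

∠[(j44)² + 103(j44) + 4251] = ∠[2315 + j4532] = 62.94°
∠L(j44) = −62.94° = -62.94°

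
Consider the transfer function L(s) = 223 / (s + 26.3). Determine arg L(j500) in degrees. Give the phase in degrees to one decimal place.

-87.0°

∠(j500 + 26.3) = arctan(500/26.3) = 86.99°
∠L(j500) = −86.99° = -86.99°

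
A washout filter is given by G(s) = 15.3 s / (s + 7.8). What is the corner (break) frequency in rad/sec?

7.8 rad/sec

The single real pole at s = −7.8 gives a corner at ω = 7.8 rad/sec.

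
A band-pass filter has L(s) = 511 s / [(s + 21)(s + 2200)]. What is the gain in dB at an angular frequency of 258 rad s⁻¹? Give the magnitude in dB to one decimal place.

|j258| = 258
|j258 + 21| = √(258² + 21²) = 258.9
|j258 + 2200| = √(258² + 2200²) = 2215
|L(j258)| = 511 × 258 / (258.9 × 2215) = 0.22993
20 log₁₀(0.22993) = -12.77 dB

-12.8 dB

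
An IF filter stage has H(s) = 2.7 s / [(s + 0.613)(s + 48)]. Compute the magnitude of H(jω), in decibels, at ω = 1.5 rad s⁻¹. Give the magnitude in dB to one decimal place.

|j1.5| = 1.5
|j1.5 + 0.613| = √(1.5² + 0.613²) = 1.62
|j1.5 + 48| = √(1.5² + 48²) = 48.02
|H(j1.5)| = 2.7 × 1.5 / (1.62 × 48.02) = 0.052044
20 log₁₀(0.052044) = -25.67 dB

-25.7 dB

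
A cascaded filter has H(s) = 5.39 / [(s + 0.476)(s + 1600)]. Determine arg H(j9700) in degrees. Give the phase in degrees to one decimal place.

∠(j9700 + 0.476) = arctan(9700/0.476) = 90.00°
∠(j9700 + 1600) = arctan(9700/1600) = 80.63°
∠H(j9700) = − (90.00° + 80.63°) = -170.63°

-170.6°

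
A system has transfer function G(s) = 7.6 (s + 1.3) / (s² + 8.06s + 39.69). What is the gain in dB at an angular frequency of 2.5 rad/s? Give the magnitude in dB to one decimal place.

|j2.5 + 1.3| = √(2.5² + 1.3²) = 2.818
|(j2.5)² + 8.06(j2.5) + 39.69| = |33.44 + j20.15| = 39.04
|G(j2.5)| = 7.6 × 2.818 / 39.04 = 0.54852
20 log₁₀(0.54852) = -5.22 dB

-5.2 dB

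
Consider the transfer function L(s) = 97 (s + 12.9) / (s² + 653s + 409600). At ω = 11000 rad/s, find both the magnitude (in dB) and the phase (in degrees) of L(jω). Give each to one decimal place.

|j11000 + 12.9| = √(11000² + 12.9²) = 1.1e+04
|(j11000)² + 653(j11000) + 409600| = |-1.2059e+08 + j7.183e+06| = 1.208e+08
|L(j11000)| = 97 × 1.1e+04 / 1.208e+08 = 0.0088325
20 log₁₀(0.0088325) = -41.08 dB
∠(j11000 + 12.9) = arctan(11000/12.9) = 89.93°
∠[(j11000)² + 653(j11000) + 409600] = ∠[-1.2059e+08 + j7.183e+06] = 176.59°
∠L(j11000) = 89.93° − 176.59° = -86.66°

|L| = -41.1 dB, ∠L = -86.7°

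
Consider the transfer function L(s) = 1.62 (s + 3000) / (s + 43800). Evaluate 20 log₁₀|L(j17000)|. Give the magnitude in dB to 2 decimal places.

|j17000 + 3000| = √(17000² + 3000²) = 1.726e+04
|j17000 + 43800| = √(17000² + 43800²) = 4.698e+04
|L(j17000)| = 1.62 × 1.726e+04 / 4.698e+04 = 0.59522
20 log₁₀(0.59522) = -4.506 dB

-4.51 dB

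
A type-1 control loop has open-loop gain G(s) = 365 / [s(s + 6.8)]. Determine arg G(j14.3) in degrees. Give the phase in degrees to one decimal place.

-154.6°

∠(j14.3 + 6.8) = arctan(14.3/6.8) = 64.57°
∠(j14.3) = 90.00°
∠G(j14.3) = − (64.57° + 90.00°) = -154.57°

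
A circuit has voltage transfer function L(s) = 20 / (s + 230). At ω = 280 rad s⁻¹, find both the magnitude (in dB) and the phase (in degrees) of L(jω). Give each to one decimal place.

|j280 + 230| = √(280² + 230²) = 362.4
|L(j280)| = 20 / 362.4 = 0.055195
20 log₁₀(0.055195) = -25.16 dB
∠(j280 + 230) = arctan(280/230) = 50.60°
∠L(j280) = −50.60° = -50.60°

|L| = -25.2 dB, ∠L = -50.6 deg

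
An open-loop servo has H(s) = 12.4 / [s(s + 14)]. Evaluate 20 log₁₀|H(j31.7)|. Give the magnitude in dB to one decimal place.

-38.9 dB

|j31.7 + 14| = √(31.7² + 14²) = 34.65
|j31.7| = 31.7
|H(j31.7)| = 12.4 / (34.65 × 31.7) = 0.011288
20 log₁₀(0.011288) = -38.95 dB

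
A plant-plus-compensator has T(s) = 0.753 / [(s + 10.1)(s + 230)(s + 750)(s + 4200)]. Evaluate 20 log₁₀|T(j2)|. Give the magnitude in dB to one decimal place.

-199.9 dB

|j2 + 10.1| = √(2² + 10.1²) = 10.3
|j2 + 230| = √(2² + 230²) = 230
|j2 + 750| = √(2² + 750²) = 750
|j2 + 4200| = √(2² + 4200²) = 4200
|T(j2)| = 0.753 / (10.3 × 230 × 750 × 4200) = 1.0094e-10
20 log₁₀(1.0094e-10) = -199.92 dB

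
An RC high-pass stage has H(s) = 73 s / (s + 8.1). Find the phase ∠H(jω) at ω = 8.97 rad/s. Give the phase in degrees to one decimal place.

∠(j8.97) = 90.00°
∠(j8.97 + 8.1) = arctan(8.97/8.1) = 47.92°
∠H(j8.97) = 90.00° − 47.92° = 42.08°

42.1 deg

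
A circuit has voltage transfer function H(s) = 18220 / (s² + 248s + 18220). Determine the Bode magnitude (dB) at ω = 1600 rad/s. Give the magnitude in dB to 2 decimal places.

|(j1600)² + 248(j1600) + 18220| = |-2.5418e+06 + j3.968e+05| = 2.573e+06
|H(j1600)| = 18220 / 2.573e+06 = 0.0070824
20 log₁₀(0.0070824) = -42.996 dB

-43.00 dB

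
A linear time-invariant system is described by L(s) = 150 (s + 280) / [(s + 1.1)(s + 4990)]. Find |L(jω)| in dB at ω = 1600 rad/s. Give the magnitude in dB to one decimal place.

-30.7 dB

|j1600 + 280| = √(1600² + 280²) = 1624
|j1600 + 1.1| = √(1600² + 1.1²) = 1600
|j1600 + 4990| = √(1600² + 4990²) = 5240
|L(j1600)| = 150 × 1624 / (1600 × 5240) = 0.02906
20 log₁₀(0.02906) = -30.73 dB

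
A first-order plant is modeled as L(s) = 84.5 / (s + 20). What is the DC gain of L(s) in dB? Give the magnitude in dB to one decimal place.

L(0) = 84.5 / 20 = 4.225
20 log₁₀(4.225) = 12.52 dB

12.5 dB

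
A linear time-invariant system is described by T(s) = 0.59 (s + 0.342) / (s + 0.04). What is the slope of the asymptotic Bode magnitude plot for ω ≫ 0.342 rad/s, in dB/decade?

With 1 zero and 1 pole, the high-frequency asymptotic slope is 20 × (1 − 1) = 0 dB/decade.

0 dB/decade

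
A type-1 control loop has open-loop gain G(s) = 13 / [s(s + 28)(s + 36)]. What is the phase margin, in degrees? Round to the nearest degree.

90 deg

Gain crossover: |G(jω)| = 1 at ω ≈ 0.0129 rad/sec.
∠G(j0.0129) = −90° − arctan(0.0129/28) − arctan(0.0129/36) ≈ -90.05°
PM = 180° + (-90.05°) = 89.95°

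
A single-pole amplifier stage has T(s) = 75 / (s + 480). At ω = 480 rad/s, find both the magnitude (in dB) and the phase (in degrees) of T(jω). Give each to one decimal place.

|T| = -19.1 dB, ∠T = -45.0 deg

|j480 + 480| = √(480² + 480²) = 678.8
|T(j480)| = 75 / 678.8 = 0.11049
20 log₁₀(0.11049) = -19.13 dB
∠(j480 + 480) = arctan(480/480) = 45.00°
∠T(j480) = −45.00° = -45.00°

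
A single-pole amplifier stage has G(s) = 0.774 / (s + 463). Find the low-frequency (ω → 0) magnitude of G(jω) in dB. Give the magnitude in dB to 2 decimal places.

-55.54 dB

G(0) = 0.774 / 463 = 0.0016717
20 log₁₀(0.0016717) = -55.537 dB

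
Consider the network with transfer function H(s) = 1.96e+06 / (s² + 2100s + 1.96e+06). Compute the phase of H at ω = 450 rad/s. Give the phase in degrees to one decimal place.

∠[(j450)² + 2100(j450) + 1.96e+06] = ∠[1.7575e+06 + j9.45e+05] = 28.27°
∠H(j450) = −28.27° = -28.27°

-28.3°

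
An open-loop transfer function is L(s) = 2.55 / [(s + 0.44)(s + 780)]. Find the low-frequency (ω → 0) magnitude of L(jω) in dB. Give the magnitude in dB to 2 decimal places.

L(0) = 2.55 / (0.44 × 780) = 0.0074301
20 log₁₀(0.0074301) = -42.580 dB

-42.58 dB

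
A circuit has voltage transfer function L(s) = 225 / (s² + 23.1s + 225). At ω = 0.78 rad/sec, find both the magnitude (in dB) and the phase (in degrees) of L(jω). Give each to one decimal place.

|L| = -0.0 dB, ∠L = -4.6°

|(j0.78)² + 23.1(j0.78) + 225| = |224.39 + j18.018| = 225.1
|L(j0.78)| = 225 / 225.1 = 0.99949
20 log₁₀(0.99949) = -0.00 dB
∠[(j0.78)² + 23.1(j0.78) + 225] = ∠[224.39 + j18.018] = 4.59°
∠L(j0.78) = −4.59° = -4.59°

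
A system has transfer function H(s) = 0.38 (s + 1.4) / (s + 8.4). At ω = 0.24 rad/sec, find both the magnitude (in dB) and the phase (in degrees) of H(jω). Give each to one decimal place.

|H| = -23.8 dB, ∠H = 8.1°

|j0.24 + 1.4| = √(0.24² + 1.4²) = 1.42
|j0.24 + 8.4| = √(0.24² + 8.4²) = 8.403
|H(j0.24)| = 0.38 × 1.42 / 8.403 = 0.064231
20 log₁₀(0.064231) = -23.85 dB
∠(j0.24 + 1.4) = arctan(0.24/1.4) = 9.73°
∠(j0.24 + 8.4) = arctan(0.24/8.4) = 1.64°
∠H(j0.24) = 9.73° − 1.64° = 8.09°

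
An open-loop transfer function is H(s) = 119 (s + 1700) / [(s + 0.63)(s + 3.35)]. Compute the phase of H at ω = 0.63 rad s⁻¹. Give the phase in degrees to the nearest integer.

-56°

∠(j0.63 + 1700) = arctan(0.63/1700) = 0.02°
∠(j0.63 + 0.63) = arctan(0.63/0.63) = 45.00°
∠(j0.63 + 3.35) = arctan(0.63/3.35) = 10.65°
∠H(j0.63) = 0.02° − (45.00° + 10.65°) = -55.63°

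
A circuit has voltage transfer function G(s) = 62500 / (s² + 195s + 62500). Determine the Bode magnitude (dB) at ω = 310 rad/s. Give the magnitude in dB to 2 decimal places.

|(j310)² + 195(j310) + 62500| = |-33600 + j60450| = 6.916e+04
|G(j310)| = 62500 / 6.916e+04 = 0.9037
20 log₁₀(0.9037) = -0.880 dB

-0.88 dB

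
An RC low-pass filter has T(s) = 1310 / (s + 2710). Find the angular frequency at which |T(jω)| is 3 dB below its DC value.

2710 rad/s

For a single-pole low-pass, the −3 dB point is at the pole: ω = 2710 rad/s.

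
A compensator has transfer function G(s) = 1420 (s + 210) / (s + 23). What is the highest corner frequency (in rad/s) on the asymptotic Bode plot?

Break frequencies occur at each pole and zero magnitude: 23 rad/s, 210 rad/s.
The highest is 210 rad/s.

210 rad/s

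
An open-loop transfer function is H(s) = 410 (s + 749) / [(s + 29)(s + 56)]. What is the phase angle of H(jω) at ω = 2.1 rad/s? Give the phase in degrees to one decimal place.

-6.1 deg

∠(j2.1 + 749) = arctan(2.1/749) = 0.16°
∠(j2.1 + 29) = arctan(2.1/29) = 4.14°
∠(j2.1 + 56) = arctan(2.1/56) = 2.15°
∠H(j2.1) = 0.16° − (4.14° + 2.15°) = -6.13°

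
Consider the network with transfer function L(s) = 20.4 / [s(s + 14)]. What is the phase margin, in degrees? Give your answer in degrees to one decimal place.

Gain crossover: |L(jω)| = 1 at ω ≈ 1.45 rad s⁻¹.
∠L(j1.45) = −90° − arctan(1.45/14) ≈ -95.91°
PM = 180° + (-95.91°) = 84.09°

84.1 deg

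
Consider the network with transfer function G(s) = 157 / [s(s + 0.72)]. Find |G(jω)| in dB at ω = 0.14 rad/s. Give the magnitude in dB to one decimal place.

|j0.14 + 0.72| = √(0.14² + 0.72²) = 0.7335
|j0.14| = 0.14
|G(j0.14)| = 157 / (0.7335 × 0.14) = 1528.9
20 log₁₀(1528.9) = 63.69 dB

63.7 dB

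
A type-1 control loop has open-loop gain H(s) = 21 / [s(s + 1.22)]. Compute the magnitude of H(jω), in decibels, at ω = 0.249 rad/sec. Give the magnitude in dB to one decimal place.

36.6 dB

|j0.249 + 1.22| = √(0.249² + 1.22²) = 1.245
|j0.249| = 0.249
|H(j0.249)| = 21 / (1.245 × 0.249) = 67.733
20 log₁₀(67.733) = 36.62 dB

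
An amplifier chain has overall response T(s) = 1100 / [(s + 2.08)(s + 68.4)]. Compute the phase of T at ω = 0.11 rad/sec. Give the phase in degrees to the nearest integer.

∠(j0.11 + 2.08) = arctan(0.11/2.08) = 3.03°
∠(j0.11 + 68.4) = arctan(0.11/68.4) = 0.09°
∠T(j0.11) = − (3.03° + 0.09°) = -3.12°

-3 deg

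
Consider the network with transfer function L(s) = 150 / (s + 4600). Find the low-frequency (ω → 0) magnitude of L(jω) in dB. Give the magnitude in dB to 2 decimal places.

L(0) = 150 / 4600 = 0.032609
20 log₁₀(0.032609) = -29.733 dB

-29.73 dB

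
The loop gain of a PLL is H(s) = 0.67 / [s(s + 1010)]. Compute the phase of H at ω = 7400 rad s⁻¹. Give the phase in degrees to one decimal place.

∠(j7400 + 1010) = arctan(7400/1010) = 82.23°
∠(j7400) = 90.00°
∠H(j7400) = − (82.23° + 90.00°) = -172.23°

-172.2 deg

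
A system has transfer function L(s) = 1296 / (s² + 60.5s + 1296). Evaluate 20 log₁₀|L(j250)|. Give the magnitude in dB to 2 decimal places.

|(j250)² + 60.5(j250) + 1296| = |-61204 + j15125| = 6.305e+04
|L(j250)| = 1296 / 6.305e+04 = 0.020557
20 log₁₀(0.020557) = -33.741 dB

-33.74 dB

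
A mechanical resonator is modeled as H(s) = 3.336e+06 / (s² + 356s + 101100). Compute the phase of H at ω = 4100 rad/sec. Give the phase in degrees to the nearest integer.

∠[(j4100)² + 356(j4100) + 101100] = ∠[-1.6709e+07 + j1.4596e+06] = 175.01°
∠H(j4100) = −175.01° = -175.01°

-175°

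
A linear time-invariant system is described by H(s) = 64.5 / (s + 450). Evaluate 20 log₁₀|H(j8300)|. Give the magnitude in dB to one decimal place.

|j8300 + 450| = √(8300² + 450²) = 8312
|H(j8300)| = 64.5 / 8312 = 0.0077597
20 log₁₀(0.0077597) = -42.20 dB

-42.2 dB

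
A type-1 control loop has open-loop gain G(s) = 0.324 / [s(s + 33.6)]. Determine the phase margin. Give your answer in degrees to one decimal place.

Gain crossover: |G(jω)| = 1 at ω ≈ 0.00964 rad/s.
∠G(j0.00964) = −90° − arctan(0.00964/33.6) ≈ -90.02°
PM = 180° + (-90.02°) = 89.98°

90.0°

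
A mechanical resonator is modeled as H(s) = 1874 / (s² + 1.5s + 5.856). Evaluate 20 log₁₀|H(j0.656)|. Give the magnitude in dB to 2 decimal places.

|(j0.656)² + 1.5(j0.656) + 5.856| = |5.4257 + j0.984| = 5.514
|H(j0.656)| = 1874 / 5.514 = 339.85
20 log₁₀(339.85) = 50.626 dB

50.63 dB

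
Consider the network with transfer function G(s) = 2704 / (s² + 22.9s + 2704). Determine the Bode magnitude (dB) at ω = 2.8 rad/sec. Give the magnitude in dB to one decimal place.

|(j2.8)² + 22.9(j2.8) + 2704| = |2696.2 + j64.12| = 2697
|G(j2.8)| = 2704 / 2697 = 1.0026
20 log₁₀(1.0026) = 0.02 dB

0.0 dB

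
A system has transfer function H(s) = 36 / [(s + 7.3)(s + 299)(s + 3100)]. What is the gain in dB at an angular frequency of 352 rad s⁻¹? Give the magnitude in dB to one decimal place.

|j352 + 7.3| = √(352² + 7.3²) = 352.1
|j352 + 299| = √(352² + 299²) = 461.8
|j352 + 3100| = √(352² + 3100²) = 3120
|H(j352)| = 36 / (352.1 × 461.8 × 3120) = 7.0961e-08
20 log₁₀(7.0961e-08) = -142.98 dB

-143.0 dB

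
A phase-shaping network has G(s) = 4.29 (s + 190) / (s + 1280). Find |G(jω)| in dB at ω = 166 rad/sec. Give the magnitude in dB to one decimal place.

-1.5 dB

|j166 + 190| = √(166² + 190²) = 252.3
|j166 + 1280| = √(166² + 1280²) = 1291
|G(j166)| = 4.29 × 252.3 / 1291 = 0.83858
20 log₁₀(0.83858) = -1.53 dB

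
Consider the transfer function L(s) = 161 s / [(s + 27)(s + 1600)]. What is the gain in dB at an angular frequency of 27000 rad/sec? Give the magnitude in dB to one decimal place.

-44.5 dB

|j27000| = 2.7e+04
|j27000 + 27| = √(27000² + 27²) = 2.7e+04
|j27000 + 1600| = √(27000² + 1600²) = 2.705e+04
|L(j27000)| = 161 × 2.7e+04 / (2.7e+04 × 2.705e+04) = 0.0059525
20 log₁₀(0.0059525) = -44.51 dB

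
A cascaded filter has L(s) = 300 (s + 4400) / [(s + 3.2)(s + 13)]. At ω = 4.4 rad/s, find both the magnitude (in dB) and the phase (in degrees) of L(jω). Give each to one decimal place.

|L| = 84.9 dB, ∠L = -72.6°

|j4.4 + 4400| = √(4.4² + 4400²) = 4400
|j4.4 + 3.2| = √(4.4² + 3.2²) = 5.441
|j4.4 + 13| = √(4.4² + 13²) = 13.72
|L(j4.4)| = 300 × 4400 / (5.441 × 13.72) = 17678
20 log₁₀(17678) = 84.95 dB
∠(j4.4 + 4400) = arctan(4.4/4400) = 0.06°
∠(j4.4 + 3.2) = arctan(4.4/3.2) = 53.97°
∠(j4.4 + 13) = arctan(4.4/13) = 18.70°
∠L(j4.4) = 0.06° − (53.97° + 18.70°) = -72.61°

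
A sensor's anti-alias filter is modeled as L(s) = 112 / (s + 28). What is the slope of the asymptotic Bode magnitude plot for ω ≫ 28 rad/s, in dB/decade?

With 0 zeros and 1 pole, the high-frequency asymptotic slope is 20 × (0 − 1) = -20 dB/decade.

-20 dB/decade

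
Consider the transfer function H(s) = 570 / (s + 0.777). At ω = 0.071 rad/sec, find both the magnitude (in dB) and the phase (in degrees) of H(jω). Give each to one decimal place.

|H| = 57.3 dB, ∠H = -5.2°

|j0.071 + 0.777| = √(0.071² + 0.777²) = 0.7802
|H(j0.071)| = 570 / 0.7802 = 730.55
20 log₁₀(730.55) = 57.27 dB
∠(j0.071 + 0.777) = arctan(0.071/0.777) = 5.22°
∠H(j0.071) = −5.22° = -5.22°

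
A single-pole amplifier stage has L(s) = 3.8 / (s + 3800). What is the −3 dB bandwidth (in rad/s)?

3800 rad/s

For a single-pole low-pass, the −3 dB point is at the pole: ω = 3800 rad/s.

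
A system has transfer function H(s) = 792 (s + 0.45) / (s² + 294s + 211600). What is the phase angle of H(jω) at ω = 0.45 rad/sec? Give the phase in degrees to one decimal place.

45.0°

∠(j0.45 + 0.45) = arctan(0.45/0.45) = 45.00°
∠[(j0.45)² + 294(j0.45) + 211600] = ∠[2.116e+05 + j132.3] = 0.04°
∠H(j0.45) = 45.00° − 0.04° = 44.96°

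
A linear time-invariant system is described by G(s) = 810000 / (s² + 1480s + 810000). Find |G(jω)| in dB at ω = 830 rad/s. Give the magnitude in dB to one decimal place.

|(j830)² + 1480(j830) + 810000| = |1.211e+05 + j1.2284e+06| = 1.234e+06
|G(j830)| = 810000 / 1.234e+06 = 0.65621
20 log₁₀(0.65621) = -3.66 dB

-3.7 dB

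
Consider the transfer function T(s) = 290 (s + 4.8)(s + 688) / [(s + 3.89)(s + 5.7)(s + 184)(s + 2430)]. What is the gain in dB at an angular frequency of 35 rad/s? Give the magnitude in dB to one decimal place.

-38.1 dB

|j35 + 4.8| = √(35² + 4.8²) = 35.33
|j35 + 688| = √(35² + 688²) = 688.9
|j35 + 3.89| = √(35² + 3.89²) = 35.22
|j35 + 5.7| = √(35² + 5.7²) = 35.46
|j35 + 184| = √(35² + 184²) = 187.3
|j35 + 2430| = √(35² + 2430²) = 2430
|T(j35)| = 290 × 35.33 × 688.9 / (35.22 × 35.46 × 187.3 × 2430) = 0.012416
20 log₁₀(0.012416) = -38.12 dB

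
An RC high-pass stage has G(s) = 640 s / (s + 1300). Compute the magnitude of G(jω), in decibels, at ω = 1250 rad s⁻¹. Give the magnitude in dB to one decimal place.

|j1250| = 1250
|j1250 + 1300| = √(1250² + 1300²) = 1803
|G(j1250)| = 640 × 1250 / 1803 = 443.59
20 log₁₀(443.59) = 52.94 dB

52.9 dB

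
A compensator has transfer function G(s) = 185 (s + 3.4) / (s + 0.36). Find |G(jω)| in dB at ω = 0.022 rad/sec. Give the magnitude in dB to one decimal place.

|j0.022 + 3.4| = √(0.022² + 3.4²) = 3.4
|j0.022 + 0.36| = √(0.022² + 0.36²) = 0.3607
|G(j0.022)| = 185 × 3.4 / 0.3607 = 1744
20 log₁₀(1744) = 64.83 dB

64.8 dB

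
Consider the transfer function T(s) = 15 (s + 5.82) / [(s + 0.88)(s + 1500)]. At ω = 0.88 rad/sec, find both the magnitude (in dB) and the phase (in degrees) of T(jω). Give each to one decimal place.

|j0.88 + 5.82| = √(0.88² + 5.82²) = 5.886
|j0.88 + 0.88| = √(0.88² + 0.88²) = 1.245
|j0.88 + 1500| = √(0.88² + 1500²) = 1500
|T(j0.88)| = 15 × 5.886 / (1.245 × 1500) = 0.047297
20 log₁₀(0.047297) = -26.50 dB
∠(j0.88 + 5.82) = arctan(0.88/5.82) = 8.60°
∠(j0.88 + 0.88) = arctan(0.88/0.88) = 45.00°
∠(j0.88 + 1500) = arctan(0.88/1500) = 0.03°
∠T(j0.88) = 8.60° − (45.00° + 0.03°) = -36.44°

|T| = -26.5 dB, ∠T = -36.4 deg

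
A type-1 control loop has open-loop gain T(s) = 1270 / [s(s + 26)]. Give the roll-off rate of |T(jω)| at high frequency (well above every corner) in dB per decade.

-40 dB/decade

With 0 zeros and 2 poles, the high-frequency asymptotic slope is 20 × (0 − 2) = -40 dB/decade.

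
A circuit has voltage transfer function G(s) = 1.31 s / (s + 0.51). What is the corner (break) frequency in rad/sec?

0.51 rad/sec

The single real pole at s = −0.51 gives a corner at ω = 0.51 rad/sec.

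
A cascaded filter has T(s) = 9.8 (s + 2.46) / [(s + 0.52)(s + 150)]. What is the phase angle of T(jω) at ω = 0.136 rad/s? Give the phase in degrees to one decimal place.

∠(j0.136 + 2.46) = arctan(0.136/2.46) = 3.16°
∠(j0.136 + 0.52) = arctan(0.136/0.52) = 14.66°
∠(j0.136 + 150) = arctan(0.136/150) = 0.05°
∠T(j0.136) = 3.16° − (14.66° + 0.05°) = -11.54°

-11.5°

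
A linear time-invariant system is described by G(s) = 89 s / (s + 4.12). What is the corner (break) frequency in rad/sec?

The single real pole at s = −4.12 gives a corner at ω = 4.12 rad/sec.

4.12 rad/sec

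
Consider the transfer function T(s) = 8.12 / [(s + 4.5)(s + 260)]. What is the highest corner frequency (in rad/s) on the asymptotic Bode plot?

260 rad/s

Break frequencies occur at each pole and zero magnitude: 4.5 rad/s, 260 rad/s.
The highest is 260 rad/s.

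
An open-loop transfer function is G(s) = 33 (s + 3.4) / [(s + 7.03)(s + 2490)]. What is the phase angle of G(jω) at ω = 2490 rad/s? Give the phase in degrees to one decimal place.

-44.9°

∠(j2490 + 3.4) = arctan(2490/3.4) = 89.92°
∠(j2490 + 7.03) = arctan(2490/7.03) = 89.84°
∠(j2490 + 2490) = arctan(2490/2490) = 45.00°
∠G(j2490) = 89.92° − (89.84° + 45.00°) = -44.92°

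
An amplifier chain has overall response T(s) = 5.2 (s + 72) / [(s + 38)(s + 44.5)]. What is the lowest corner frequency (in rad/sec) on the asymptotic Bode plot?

38 rad/sec

Break frequencies occur at each pole and zero magnitude: 38 rad/sec, 44.5 rad/sec, 72 rad/sec.
The lowest is 38 rad/sec.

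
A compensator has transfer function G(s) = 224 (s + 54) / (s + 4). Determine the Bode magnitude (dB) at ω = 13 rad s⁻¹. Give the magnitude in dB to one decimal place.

|j13 + 54| = √(13² + 54²) = 55.54
|j13 + 4| = √(13² + 4²) = 13.6
|G(j13)| = 224 × 55.54 / 13.6 = 914.72
20 log₁₀(914.72) = 59.23 dB

59.2 dB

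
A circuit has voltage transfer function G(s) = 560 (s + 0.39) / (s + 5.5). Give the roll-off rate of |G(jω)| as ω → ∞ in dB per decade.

0 dB/decade

With 1 zero and 1 pole, the high-frequency asymptotic slope is 20 × (1 − 1) = 0 dB/decade.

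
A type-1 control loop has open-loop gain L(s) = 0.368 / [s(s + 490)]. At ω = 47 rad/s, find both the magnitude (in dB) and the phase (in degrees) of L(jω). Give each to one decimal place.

|j47 + 490| = √(47² + 490²) = 492.2
|j47| = 47
|L(j47)| = 0.368 / (492.2 × 47) = 1.5906e-05
20 log₁₀(1.5906e-05) = -95.97 dB
∠(j47 + 490) = arctan(47/490) = 5.48°
∠(j47) = 90.00°
∠L(j47) = − (5.48° + 90.00°) = -95.48°

|L| = -96.0 dB, ∠L = -95.5°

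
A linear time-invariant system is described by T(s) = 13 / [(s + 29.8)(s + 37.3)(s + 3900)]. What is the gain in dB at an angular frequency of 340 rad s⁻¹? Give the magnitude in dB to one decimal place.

|j340 + 29.8| = √(340² + 29.8²) = 341.3
|j340 + 37.3| = √(340² + 37.3²) = 342
|j340 + 3900| = √(340² + 3900²) = 3915
|T(j340)| = 13 / (341.3 × 342 × 3915) = 2.8446e-08
20 log₁₀(2.8446e-08) = -150.92 dB

-150.9 dB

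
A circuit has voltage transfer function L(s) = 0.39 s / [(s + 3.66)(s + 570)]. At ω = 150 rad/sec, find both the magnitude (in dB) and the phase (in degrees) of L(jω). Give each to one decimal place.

|j150| = 150
|j150 + 3.66| = √(150² + 3.66²) = 150
|j150 + 570| = √(150² + 570²) = 589.4
|L(j150)| = 0.39 × 150 / (150 × 589.4) = 0.00066149
20 log₁₀(0.00066149) = -63.59 dB
∠(j150) = 90.00°
∠(j150 + 3.66) = arctan(150/3.66) = 88.60°
∠(j150 + 570) = arctan(150/570) = 14.74°
∠L(j150) = 90.00° − (88.60° + 14.74°) = -13.35°

|L| = -63.6 dB, ∠L = -13.3°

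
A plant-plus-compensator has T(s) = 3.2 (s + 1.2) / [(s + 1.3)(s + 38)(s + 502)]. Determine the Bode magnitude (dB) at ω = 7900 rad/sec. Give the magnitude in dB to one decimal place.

-145.8 dB

|j7900 + 1.2| = √(7900² + 1.2²) = 7900
|j7900 + 1.3| = √(7900² + 1.3²) = 7900
|j7900 + 38| = √(7900² + 38²) = 7900
|j7900 + 502| = √(7900² + 502²) = 7916
|T(j7900)| = 3.2 × 7900 / (7900 × 7900 × 7916) = 5.117e-08
20 log₁₀(5.117e-08) = -145.82 dB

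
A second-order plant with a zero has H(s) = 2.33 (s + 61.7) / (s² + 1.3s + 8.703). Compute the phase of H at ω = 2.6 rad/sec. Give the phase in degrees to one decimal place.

∠(j2.6 + 61.7) = arctan(2.6/61.7) = 2.41°
∠[(j2.6)² + 1.3(j2.6) + 8.703] = ∠[1.943 + j3.38] = 60.11°
∠H(j2.6) = 2.41° − 60.11° = -57.69°

-57.7°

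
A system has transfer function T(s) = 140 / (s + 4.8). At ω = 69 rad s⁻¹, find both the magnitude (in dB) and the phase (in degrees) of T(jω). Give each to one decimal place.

|j69 + 4.8| = √(69² + 4.8²) = 69.17
|T(j69)| = 140 / 69.17 = 2.0241
20 log₁₀(2.0241) = 6.12 dB
∠(j69 + 4.8) = arctan(69/4.8) = 86.02°
∠T(j69) = −86.02° = -86.02°

|T| = 6.1 dB, ∠T = -86.0°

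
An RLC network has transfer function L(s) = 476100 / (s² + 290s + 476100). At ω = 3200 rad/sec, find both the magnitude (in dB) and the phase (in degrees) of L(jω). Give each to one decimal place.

|L| = -26.3 dB, ∠L = -174.6°

|(j3200)² + 290(j3200) + 476100| = |-9.7639e+06 + j9.28e+05| = 9.808e+06
|L(j3200)| = 476100 / 9.808e+06 = 0.048542
20 log₁₀(0.048542) = -26.28 dB
∠[(j3200)² + 290(j3200) + 476100] = ∠[-9.7639e+06 + j9.28e+05] = 174.57°
∠L(j3200) = −174.57° = -174.57°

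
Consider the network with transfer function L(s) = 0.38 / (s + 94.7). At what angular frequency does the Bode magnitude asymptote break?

The single real pole at s = −94.7 gives a corner at ω = 94.7 rad/s.

94.7 rad/s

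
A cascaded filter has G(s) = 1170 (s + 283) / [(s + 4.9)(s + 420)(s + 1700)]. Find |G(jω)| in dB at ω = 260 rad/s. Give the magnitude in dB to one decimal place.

|j260 + 283| = √(260² + 283²) = 384.3
|j260 + 4.9| = √(260² + 4.9²) = 260
|j260 + 420| = √(260² + 420²) = 494
|j260 + 1700| = √(260² + 1700²) = 1720
|G(j260)| = 1170 × 384.3 / (260 × 494 × 1720) = 0.0020354
20 log₁₀(0.0020354) = -53.83 dB

-53.8 dB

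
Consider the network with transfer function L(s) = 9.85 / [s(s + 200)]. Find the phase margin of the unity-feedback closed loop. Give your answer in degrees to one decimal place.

90.0°

Gain crossover: |L(jω)| = 1 at ω ≈ 0.0492 rad s⁻¹.
∠L(j0.0492) = −90° − arctan(0.0492/200) ≈ -90.01°
PM = 180° + (-90.01°) = 89.99°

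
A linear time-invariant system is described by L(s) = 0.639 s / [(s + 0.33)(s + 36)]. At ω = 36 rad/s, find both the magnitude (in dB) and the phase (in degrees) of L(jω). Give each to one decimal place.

|j36| = 36
|j36 + 0.33| = √(36² + 0.33²) = 36
|j36 + 36| = √(36² + 36²) = 50.91
|L(j36)| = 0.639 × 36 / (36 × 50.91) = 0.012551
20 log₁₀(0.012551) = -38.03 dB
∠(j36) = 90.00°
∠(j36 + 0.33) = arctan(36/0.33) = 89.47°
∠(j36 + 36) = arctan(36/36) = 45.00°
∠L(j36) = 90.00° − (89.47° + 45.00°) = -44.47°

|L| = -38.0 dB, ∠L = -44.5°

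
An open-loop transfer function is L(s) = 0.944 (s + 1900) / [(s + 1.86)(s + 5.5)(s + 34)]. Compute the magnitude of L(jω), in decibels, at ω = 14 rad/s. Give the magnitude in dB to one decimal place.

|j14 + 1900| = √(14² + 1900²) = 1900
|j14 + 1.86| = √(14² + 1.86²) = 14.12
|j14 + 5.5| = √(14² + 5.5²) = 15.04
|j14 + 34| = √(14² + 34²) = 36.77
|L(j14)| = 0.944 × 1900 / (14.12 × 15.04 × 36.77) = 0.22963
20 log₁₀(0.22963) = -12.78 dB

-12.8 dB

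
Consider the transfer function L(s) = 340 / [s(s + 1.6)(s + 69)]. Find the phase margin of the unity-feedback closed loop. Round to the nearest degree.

Gain crossover: |L(jω)| = 1 at ω ≈ 1.95 rad s⁻¹.
∠L(j1.95) = −90° − arctan(1.95/1.6) − arctan(1.95/69) ≈ -142.28°
PM = 180° + (-142.28°) = 37.72°

38°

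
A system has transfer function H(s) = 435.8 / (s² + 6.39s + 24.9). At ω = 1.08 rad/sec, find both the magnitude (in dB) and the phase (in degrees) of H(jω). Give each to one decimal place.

|(j1.08)² + 6.39(j1.08) + 24.9| = |23.734 + j6.9012| = 24.72
|H(j1.08)| = 435.8 / 24.72 = 17.632
20 log₁₀(17.632) = 24.93 dB
∠[(j1.08)² + 6.39(j1.08) + 24.9] = ∠[23.734 + j6.9012] = 16.21°
∠H(j1.08) = −16.21° = -16.21°

|H| = 24.9 dB, ∠H = -16.2°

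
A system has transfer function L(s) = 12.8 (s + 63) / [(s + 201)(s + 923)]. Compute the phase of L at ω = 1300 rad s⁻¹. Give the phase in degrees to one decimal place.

∠(j1300 + 63) = arctan(1300/63) = 87.23°
∠(j1300 + 201) = arctan(1300/201) = 81.21°
∠(j1300 + 923) = arctan(1300/923) = 54.63°
∠L(j1300) = 87.23° − (81.21° + 54.63°) = -48.61°

-48.6°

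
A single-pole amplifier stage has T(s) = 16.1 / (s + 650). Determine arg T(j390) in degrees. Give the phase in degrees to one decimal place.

-31.0°

∠(j390 + 650) = arctan(390/650) = 30.96°
∠T(j390) = −30.96° = -30.96°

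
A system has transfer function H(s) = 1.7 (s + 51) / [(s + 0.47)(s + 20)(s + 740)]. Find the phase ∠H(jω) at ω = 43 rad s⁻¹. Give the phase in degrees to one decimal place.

∠(j43 + 51) = arctan(43/51) = 40.14°
∠(j43 + 0.47) = arctan(43/0.47) = 89.37°
∠(j43 + 20) = arctan(43/20) = 65.06°
∠(j43 + 740) = arctan(43/740) = 3.33°
∠H(j43) = 40.14° − (89.37° + 65.06° + 3.33°) = -117.62°

-117.6 deg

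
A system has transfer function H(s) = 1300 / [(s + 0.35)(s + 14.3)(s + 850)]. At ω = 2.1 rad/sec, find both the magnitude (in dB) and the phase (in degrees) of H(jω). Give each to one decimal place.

|j2.1 + 0.35| = √(2.1² + 0.35²) = 2.129
|j2.1 + 14.3| = √(2.1² + 14.3²) = 14.45
|j2.1 + 850| = √(2.1² + 850²) = 850
|H(j2.1)| = 1300 / (2.129 × 14.45 × 850) = 0.049703
20 log₁₀(0.049703) = -26.07 dB
∠(j2.1 + 0.35) = arctan(2.1/0.35) = 80.54°
∠(j2.1 + 14.3) = arctan(2.1/14.3) = 8.35°
∠(j2.1 + 850) = arctan(2.1/850) = 0.14°
∠H(j2.1) = − (80.54° + 8.35° + 0.14°) = -89.03°

|H| = -26.1 dB, ∠H = -89.0 deg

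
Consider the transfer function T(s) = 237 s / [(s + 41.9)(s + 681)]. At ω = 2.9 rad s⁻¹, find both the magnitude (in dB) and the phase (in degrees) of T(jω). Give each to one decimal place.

|j2.9| = 2.9
|j2.9 + 41.9| = √(2.9² + 41.9²) = 42
|j2.9 + 681| = √(2.9² + 681²) = 681
|T(j2.9)| = 237 × 2.9 / (42 × 681) = 0.024029
20 log₁₀(0.024029) = -32.39 dB
∠(j2.9) = 90.00°
∠(j2.9 + 41.9) = arctan(2.9/41.9) = 3.96°
∠(j2.9 + 681) = arctan(2.9/681) = 0.24°
∠T(j2.9) = 90.00° − (3.96° + 0.24°) = 85.80°

|T| = -32.4 dB, ∠T = 85.8°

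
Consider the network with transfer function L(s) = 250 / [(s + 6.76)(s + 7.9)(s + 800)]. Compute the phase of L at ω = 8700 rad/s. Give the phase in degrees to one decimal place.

∠(j8700 + 6.76) = arctan(8700/6.76) = 89.96°
∠(j8700 + 7.9) = arctan(8700/7.9) = 89.95°
∠(j8700 + 800) = arctan(8700/800) = 84.75°
∠L(j8700) = − (89.96° + 89.95° + 84.75°) = -264.65°

-264.6°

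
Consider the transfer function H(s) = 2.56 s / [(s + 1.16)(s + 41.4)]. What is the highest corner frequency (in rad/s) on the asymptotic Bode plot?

Break frequencies occur at each pole and zero magnitude: 1.16 rad/s, 41.4 rad/s.
The highest is 41.4 rad/s.

41.4 rad/s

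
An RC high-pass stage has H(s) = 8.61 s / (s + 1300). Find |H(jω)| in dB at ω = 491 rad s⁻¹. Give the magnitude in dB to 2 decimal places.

9.66 dB

|j491| = 491
|j491 + 1300| = √(491² + 1300²) = 1390
|H(j491)| = 8.61 × 491 / 1390 = 3.0422
20 log₁₀(3.0422) = 9.664 dB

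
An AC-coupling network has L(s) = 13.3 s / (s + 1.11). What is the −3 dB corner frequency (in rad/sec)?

For a single-pole high-pass, the −3 dB point is at the pole: ω = 1.11 rad/sec.

1.11 rad/sec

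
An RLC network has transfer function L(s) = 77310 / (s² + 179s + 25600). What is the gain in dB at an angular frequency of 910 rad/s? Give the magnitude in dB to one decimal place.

|(j910)² + 179(j910) + 25600| = |-8.025e+05 + j1.6289e+05| = 8.189e+05
|L(j910)| = 77310 / 8.189e+05 = 0.094411
20 log₁₀(0.094411) = -20.50 dB

-20.5 dB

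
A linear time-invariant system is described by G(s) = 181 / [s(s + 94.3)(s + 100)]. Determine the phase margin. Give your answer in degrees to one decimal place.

Gain crossover: |G(jω)| = 1 at ω ≈ 0.0192 rad/s.
∠G(j0.0192) = −90° − arctan(0.0192/94.3) − arctan(0.0192/100) ≈ -90.02°
PM = 180° + (-90.02°) = 89.98°

90.0°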